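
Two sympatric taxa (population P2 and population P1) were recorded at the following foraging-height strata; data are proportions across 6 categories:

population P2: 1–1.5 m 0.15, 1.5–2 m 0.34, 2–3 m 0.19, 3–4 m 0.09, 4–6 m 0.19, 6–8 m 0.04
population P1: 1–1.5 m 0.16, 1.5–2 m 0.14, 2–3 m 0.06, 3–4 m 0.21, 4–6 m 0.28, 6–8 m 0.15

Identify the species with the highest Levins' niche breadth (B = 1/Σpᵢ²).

Σp_P2ᵢ² = 0.15² + 0.34² + 0.19² + 0.09² + 0.19² + 0.04² = 0.0225 + 0.1156 + 0.0361 + 0.0081 + 0.0361 + 0.0016 = 0.2200
B_P2 = 1 / 0.2200 = 4.5455
Σp_P1ᵢ² = 0.16² + 0.14² + 0.06² + 0.21² + 0.28² + 0.15² = 0.0256 + 0.0196 + 0.0036 + 0.0441 + 0.0784 + 0.0225 = 0.1938
B_P1 = 1 / 0.1938 = 5.1600
Highest B → broadest niche (most generalist): population P1 (B = 5.16).

population P1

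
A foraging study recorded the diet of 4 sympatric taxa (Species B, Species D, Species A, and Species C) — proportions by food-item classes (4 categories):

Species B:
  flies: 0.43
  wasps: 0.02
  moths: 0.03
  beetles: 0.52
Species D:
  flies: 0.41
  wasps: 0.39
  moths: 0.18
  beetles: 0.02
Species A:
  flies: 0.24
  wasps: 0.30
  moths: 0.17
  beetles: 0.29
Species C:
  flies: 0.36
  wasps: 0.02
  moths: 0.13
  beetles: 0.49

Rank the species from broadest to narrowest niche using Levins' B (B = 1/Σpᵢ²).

Species A > Species D > Species C > Species B

Σp_Bᵢ² = 0.43² + 0.02² + 0.03² + 0.52² = 0.1849 + 0.0004 + 0.0009 + 0.2704 = 0.4566
B_B = 1 / 0.4566 = 2.1901
Σp_Dᵢ² = 0.41² + 0.39² + 0.18² + 0.02² = 0.1681 + 0.1521 + 0.0324 + 0.0004 = 0.3530
B_D = 1 / 0.3530 = 2.8329
Σp_Aᵢ² = 0.24² + 0.30² + 0.17² + 0.29² = 0.0576 + 0.0900 + 0.0289 + 0.0841 = 0.2606
B_A = 1 / 0.2606 = 3.8373
Σp_Cᵢ² = 0.36² + 0.02² + 0.13² + 0.49² = 0.1296 + 0.0004 + 0.0169 + 0.2401 = 0.3870
B_C = 1 / 0.3870 = 2.5840
Ranking by B (broadest → narrowest): Species A (3.84) > Species D (2.83) > Species C (2.58) > Species B (2.19)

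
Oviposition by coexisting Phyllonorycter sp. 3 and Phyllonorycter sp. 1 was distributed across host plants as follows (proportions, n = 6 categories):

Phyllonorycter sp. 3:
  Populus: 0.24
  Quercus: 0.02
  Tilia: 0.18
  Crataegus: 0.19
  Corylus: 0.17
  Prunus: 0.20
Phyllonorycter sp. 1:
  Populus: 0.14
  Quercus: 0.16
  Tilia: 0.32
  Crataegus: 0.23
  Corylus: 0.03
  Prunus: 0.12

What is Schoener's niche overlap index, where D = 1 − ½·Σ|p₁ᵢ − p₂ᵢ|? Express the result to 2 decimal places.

0.68

Σ|p₁ᵢ − p₂ᵢ| = 0.10 + 0.14 + 0.14 + 0.04 + 0.14 + 0.08 = 0.64
D = 1 − ½ × 0.64 = 1 − 0.320 = 0.6800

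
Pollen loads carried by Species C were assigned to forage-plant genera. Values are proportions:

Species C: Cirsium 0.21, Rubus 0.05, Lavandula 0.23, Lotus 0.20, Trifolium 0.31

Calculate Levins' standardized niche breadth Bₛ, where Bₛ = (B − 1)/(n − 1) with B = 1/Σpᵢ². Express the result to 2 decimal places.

Σpᵢ² = 0.21² + 0.05² + 0.23² + 0.20² + 0.31² = 0.0441 + 0.0025 + 0.0529 + 0.0400 + 0.0961 = 0.2356
B = 1 / 0.2356 = 4.2445
Bₛ = (B − 1)/(n − 1) = (4.2445 − 1)/(5 − 1) = 3.2445/4 = 0.8111

0.81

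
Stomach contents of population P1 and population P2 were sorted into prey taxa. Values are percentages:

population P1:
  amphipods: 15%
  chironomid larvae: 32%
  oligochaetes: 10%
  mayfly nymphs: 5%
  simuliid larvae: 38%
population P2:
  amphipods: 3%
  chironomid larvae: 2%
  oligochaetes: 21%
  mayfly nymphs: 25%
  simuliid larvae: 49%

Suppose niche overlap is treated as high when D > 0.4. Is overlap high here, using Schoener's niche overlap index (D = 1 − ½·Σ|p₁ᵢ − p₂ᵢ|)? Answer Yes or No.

Convert percentages to proportions (divide by 100).
Σ|p₁ᵢ − p₂ᵢ| = 0.12 + 0.30 + 0.11 + 0.20 + 0.11 = 0.84
D = 1 − ½ × 0.84 = 1 − 0.420 = 0.5800
D = 0.5800 > 0.4 → Yes.

Yes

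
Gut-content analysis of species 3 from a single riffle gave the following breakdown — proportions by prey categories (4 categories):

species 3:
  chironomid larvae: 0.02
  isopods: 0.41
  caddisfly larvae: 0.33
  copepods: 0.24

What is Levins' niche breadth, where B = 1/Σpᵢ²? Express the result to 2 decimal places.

Σpᵢ² = 0.02² + 0.41² + 0.33² + 0.24² = 0.0004 + 0.1681 + 0.1089 + 0.0576 = 0.3350
B = 1 / 0.3350 = 2.9851

2.99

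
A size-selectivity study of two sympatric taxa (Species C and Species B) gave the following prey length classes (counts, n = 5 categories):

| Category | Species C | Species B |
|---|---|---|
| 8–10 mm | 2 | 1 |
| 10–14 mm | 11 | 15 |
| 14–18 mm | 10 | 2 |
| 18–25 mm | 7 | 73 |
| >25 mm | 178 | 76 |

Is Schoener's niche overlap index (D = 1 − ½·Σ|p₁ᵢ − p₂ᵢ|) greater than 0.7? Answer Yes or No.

Proportions for Species C (n=208): 2/208=0.0096, 11/208=0.0529, 10/208=0.0481, 7/208=0.0337, 178/208=0.8558
Proportions for Species B (n=167): 1/167=0.0060, 15/167=0.0898, 2/167=0.0120, 73/167=0.4371, 76/167=0.4551
Σ|p₁ᵢ − p₂ᵢ| = 0.0036 + 0.0369 + 0.0361 + 0.4034 + 0.4007 = 0.8807
D = 1 − ½ × 0.8807 = 1 − 0.44035 = 0.55965
D = 0.55965 < 0.7 → No.

No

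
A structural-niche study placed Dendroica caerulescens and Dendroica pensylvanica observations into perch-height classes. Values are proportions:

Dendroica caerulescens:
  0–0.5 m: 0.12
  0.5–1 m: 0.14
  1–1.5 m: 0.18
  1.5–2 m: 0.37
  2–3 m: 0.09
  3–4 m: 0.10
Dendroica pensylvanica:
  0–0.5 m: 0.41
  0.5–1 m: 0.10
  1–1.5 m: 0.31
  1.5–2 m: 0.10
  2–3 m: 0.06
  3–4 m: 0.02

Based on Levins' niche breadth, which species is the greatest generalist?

Σp_caerᵢ² = 0.12² + 0.14² + 0.18² + 0.37² + 0.09² + 0.10² = 0.0144 + 0.0196 + 0.0324 + 0.1369 + 0.0081 + 0.0100 = 0.2214
B_caer = 1 / 0.2214 = 4.5167
Σp_pensᵢ² = 0.41² + 0.10² + 0.31² + 0.10² + 0.06² + 0.02² = 0.1681 + 0.0100 + 0.0961 + 0.0100 + 0.0036 + 0.0004 = 0.2882
B_pens = 1 / 0.2882 = 3.4698
Highest B → broadest niche (most generalist): Dendroica caerulescens (B = 4.52).

Dendroica caerulescens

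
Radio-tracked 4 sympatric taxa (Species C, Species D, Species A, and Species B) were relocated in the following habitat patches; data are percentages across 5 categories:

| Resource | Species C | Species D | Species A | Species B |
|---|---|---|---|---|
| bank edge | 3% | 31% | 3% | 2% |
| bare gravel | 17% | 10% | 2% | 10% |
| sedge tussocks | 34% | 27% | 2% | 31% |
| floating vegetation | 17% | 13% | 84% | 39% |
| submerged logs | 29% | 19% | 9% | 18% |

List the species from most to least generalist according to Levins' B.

Species D > Species C > Species B > Species A

Convert percentages to proportions (divide by 100).
Σp_Cᵢ² = 0.03² + 0.17² + 0.34² + 0.17² + 0.29² = 0.0009 + 0.0289 + 0.1156 + 0.0289 + 0.0841 = 0.2584
B_C = 1 / 0.2584 = 3.8700
Σp_Dᵢ² = 0.31² + 0.10² + 0.27² + 0.13² + 0.19² = 0.0961 + 0.0100 + 0.0729 + 0.0169 + 0.0361 = 0.2320
B_D = 1 / 0.2320 = 4.3103
Σp_Aᵢ² = 0.03² + 0.02² + 0.02² + 0.84² + 0.09² = 0.0009 + 0.0004 + 0.0004 + 0.7056 + 0.0081 = 0.7154
B_A = 1 / 0.7154 = 1.3978
Σp_Bᵢ² = 0.02² + 0.10² + 0.31² + 0.39² + 0.18² = 0.0004 + 0.0100 + 0.0961 + 0.1521 + 0.0324 = 0.2910
B_B = 1 / 0.2910 = 3.4364
Ranking by B (broadest → narrowest): Species D (4.31) > Species C (3.87) > Species B (3.44) > Species A (1.40)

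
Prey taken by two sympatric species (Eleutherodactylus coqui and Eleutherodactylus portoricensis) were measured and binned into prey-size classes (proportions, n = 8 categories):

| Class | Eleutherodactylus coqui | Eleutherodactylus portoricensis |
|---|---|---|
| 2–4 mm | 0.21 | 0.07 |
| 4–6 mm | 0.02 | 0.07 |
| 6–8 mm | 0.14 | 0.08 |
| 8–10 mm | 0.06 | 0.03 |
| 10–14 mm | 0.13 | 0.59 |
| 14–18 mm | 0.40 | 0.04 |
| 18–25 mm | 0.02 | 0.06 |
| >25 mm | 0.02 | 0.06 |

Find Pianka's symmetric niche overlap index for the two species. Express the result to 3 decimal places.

Σ p₁ᵢp₂ᵢ = 0.0147 + 0.0014 + 0.0112 + 0.0018 + 0.0767 + 0.0160 + 0.0012 + 0.0012 = 0.1242
Σp_1ᵢ² = 0.21² + 0.02² + 0.14² + 0.06² + 0.13² + 0.40² + 0.02² + 0.02² = 0.0441 + 0.0004 + 0.0196 + 0.0036 + 0.0169 + 0.1600 + 0.0004 + 0.0004 = 0.2454
Σp_2ᵢ² = 0.07² + 0.07² + 0.08² + 0.03² + 0.59² + 0.04² + 0.06² + 0.06² = 0.0049 + 0.0049 + 0.0064 + 0.0009 + 0.3481 + 0.0016 + 0.0036 + 0.0036 = 0.3740
O = 0.1242 / √(0.2454 × 0.3740) = 0.1242 / 0.302951 = 0.40997

0.410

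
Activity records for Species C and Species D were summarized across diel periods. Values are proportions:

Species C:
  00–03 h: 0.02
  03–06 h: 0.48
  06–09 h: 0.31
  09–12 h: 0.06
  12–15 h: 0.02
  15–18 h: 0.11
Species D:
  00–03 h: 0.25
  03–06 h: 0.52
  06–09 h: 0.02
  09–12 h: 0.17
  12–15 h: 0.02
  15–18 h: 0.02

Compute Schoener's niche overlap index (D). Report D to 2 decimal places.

0.62

Σ|p₁ᵢ − p₂ᵢ| = 0.23 + 0.04 + 0.29 + 0.11 + 0.00 + 0.09 = 0.76
D = 1 − ½ × 0.76 = 1 − 0.380 = 0.6200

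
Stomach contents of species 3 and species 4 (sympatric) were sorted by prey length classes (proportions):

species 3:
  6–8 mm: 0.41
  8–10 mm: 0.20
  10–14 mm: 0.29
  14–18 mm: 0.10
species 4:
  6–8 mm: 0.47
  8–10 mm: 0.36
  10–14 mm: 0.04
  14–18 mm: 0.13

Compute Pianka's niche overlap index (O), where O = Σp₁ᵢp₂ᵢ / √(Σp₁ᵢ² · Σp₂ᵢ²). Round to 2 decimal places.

Σ p₁ᵢp₂ᵢ = 0.1927 + 0.0720 + 0.0116 + 0.0130 = 0.2893
Σp_1ᵢ² = 0.41² + 0.20² + 0.29² + 0.10² = 0.1681 + 0.0400 + 0.0841 + 0.0100 = 0.3022
Σp_2ᵢ² = 0.47² + 0.36² + 0.04² + 0.13² = 0.2209 + 0.1296 + 0.0016 + 0.0169 = 0.3690
O = 0.2893 / √(0.3022 × 0.3690) = 0.2893 / 0.33393 = 0.8663

0.87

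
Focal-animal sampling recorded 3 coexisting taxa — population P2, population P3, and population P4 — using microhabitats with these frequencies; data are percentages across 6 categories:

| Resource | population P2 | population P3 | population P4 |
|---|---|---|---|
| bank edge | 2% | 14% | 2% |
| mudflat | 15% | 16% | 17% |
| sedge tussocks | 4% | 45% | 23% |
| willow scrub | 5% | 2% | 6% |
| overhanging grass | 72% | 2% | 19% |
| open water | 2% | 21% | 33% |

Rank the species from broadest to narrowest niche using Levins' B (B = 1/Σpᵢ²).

Convert percentages to proportions (divide by 100).
Σp_P2ᵢ² = 0.02² + 0.15² + 0.04² + 0.05² + 0.72² + 0.02² = 0.0004 + 0.0225 + 0.0016 + 0.0025 + 0.5184 + 0.0004 = 0.5458
B_P2 = 1 / 0.5458 = 1.8322
Σp_P3ᵢ² = 0.14² + 0.16² + 0.45² + 0.02² + 0.02² + 0.21² = 0.0196 + 0.0256 + 0.2025 + 0.0004 + 0.0004 + 0.0441 = 0.2926
B_P3 = 1 / 0.2926 = 3.4176
Σp_P4ᵢ² = 0.02² + 0.17² + 0.23² + 0.06² + 0.19² + 0.33² = 0.0004 + 0.0289 + 0.0529 + 0.0036 + 0.0361 + 0.1089 = 0.2308
B_P4 = 1 / 0.2308 = 4.3328
Ranking by B (broadest → narrowest): population P4 (4.33) > population P3 (3.42) > population P2 (1.83)

population P4 > population P3 > population P2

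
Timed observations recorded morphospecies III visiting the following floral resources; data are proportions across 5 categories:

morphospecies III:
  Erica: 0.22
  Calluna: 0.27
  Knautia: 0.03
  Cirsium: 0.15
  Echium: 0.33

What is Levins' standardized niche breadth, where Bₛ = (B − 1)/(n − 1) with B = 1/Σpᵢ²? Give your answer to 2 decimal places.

0.74

Σpᵢ² = 0.22² + 0.27² + 0.03² + 0.15² + 0.33² = 0.0484 + 0.0729 + 0.0009 + 0.0225 + 0.1089 = 0.2536
B = 1 / 0.2536 = 3.9432
Bₛ = (B − 1)/(n − 1) = (3.9432 − 1)/(5 − 1) = 2.9432/4 = 0.7358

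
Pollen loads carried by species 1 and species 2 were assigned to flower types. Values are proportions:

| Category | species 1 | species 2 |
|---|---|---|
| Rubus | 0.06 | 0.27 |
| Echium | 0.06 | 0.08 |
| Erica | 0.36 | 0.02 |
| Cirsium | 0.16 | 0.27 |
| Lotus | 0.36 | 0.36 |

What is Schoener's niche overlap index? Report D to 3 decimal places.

0.660

Σ|p₁ᵢ − p₂ᵢ| = 0.21 + 0.02 + 0.34 + 0.11 + 0.00 = 0.68
D = 1 − ½ × 0.68 = 1 − 0.340 = 0.66000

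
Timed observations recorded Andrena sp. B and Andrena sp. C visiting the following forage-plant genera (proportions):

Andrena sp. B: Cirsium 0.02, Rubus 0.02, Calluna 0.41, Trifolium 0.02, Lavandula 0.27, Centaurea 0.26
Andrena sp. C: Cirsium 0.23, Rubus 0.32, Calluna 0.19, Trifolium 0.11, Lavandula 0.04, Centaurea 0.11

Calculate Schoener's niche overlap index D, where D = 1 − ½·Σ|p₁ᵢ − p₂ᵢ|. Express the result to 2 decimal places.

0.40

Σ|p₁ᵢ − p₂ᵢ| = 0.21 + 0.30 + 0.22 + 0.09 + 0.23 + 0.15 = 1.20
D = 1 − ½ × 1.20 = 1 − 0.600 = 0.4000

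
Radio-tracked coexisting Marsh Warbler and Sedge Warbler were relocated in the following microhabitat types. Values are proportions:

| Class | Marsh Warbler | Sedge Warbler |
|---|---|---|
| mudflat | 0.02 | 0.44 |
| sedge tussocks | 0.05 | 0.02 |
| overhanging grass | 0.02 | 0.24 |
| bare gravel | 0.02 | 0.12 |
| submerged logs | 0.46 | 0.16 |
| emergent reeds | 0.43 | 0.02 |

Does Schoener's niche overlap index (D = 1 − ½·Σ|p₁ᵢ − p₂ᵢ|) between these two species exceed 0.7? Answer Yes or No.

Σ|p₁ᵢ − p₂ᵢ| = 0.42 + 0.03 + 0.22 + 0.10 + 0.30 + 0.41 = 1.48
D = 1 − ½ × 1.48 = 1 − 0.740 = 0.2600
D = 0.2600 < 0.7 → No.

No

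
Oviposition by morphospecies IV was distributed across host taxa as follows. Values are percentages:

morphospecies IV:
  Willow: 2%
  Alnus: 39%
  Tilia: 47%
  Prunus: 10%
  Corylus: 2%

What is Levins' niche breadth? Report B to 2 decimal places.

Convert percentages to proportions (divide by 100).
Σpᵢ² = 0.02² + 0.39² + 0.47² + 0.10² + 0.02² = 0.0004 + 0.1521 + 0.2209 + 0.0100 + 0.0004 = 0.3838
B = 1 / 0.3838 = 2.6055

2.61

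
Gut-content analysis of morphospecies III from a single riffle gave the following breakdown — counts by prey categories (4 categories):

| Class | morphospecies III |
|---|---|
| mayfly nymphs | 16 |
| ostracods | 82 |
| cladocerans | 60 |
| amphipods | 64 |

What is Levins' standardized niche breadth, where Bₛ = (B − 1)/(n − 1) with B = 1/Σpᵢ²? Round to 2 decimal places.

0.79

Proportions for morphospecies III (n=222): 16/222=0.0721, 82/222=0.3694, 60/222=0.2703, 64/222=0.2883
Σpᵢ² = 0.0721² + 0.3694² + 0.2703² + 0.2883² = 0.005198 + 0.136456 + 0.073062 + 0.083117 = 0.297833
B = 1 / 0.297833 = 3.3576
Bₛ = (B − 1)/(n − 1) = (3.3576 − 1)/(4 − 1) = 2.3576/3 = 0.7859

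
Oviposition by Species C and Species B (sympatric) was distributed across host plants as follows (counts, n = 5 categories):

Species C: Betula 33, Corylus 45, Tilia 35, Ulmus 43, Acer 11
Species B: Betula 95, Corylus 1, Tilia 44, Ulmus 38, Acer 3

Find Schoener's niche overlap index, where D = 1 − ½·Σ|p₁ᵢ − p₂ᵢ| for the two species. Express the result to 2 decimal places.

0.64

Proportions for Species C (n=167): 33/167=0.1976, 45/167=0.2695, 35/167=0.2096, 43/167=0.2575, 11/167=0.0659
Proportions for Species B (n=181): 95/181=0.5249, 1/181=0.0055, 44/181=0.2431, 38/181=0.2099, 3/181=0.0166
Σ|p₁ᵢ − p₂ᵢ| = 0.3273 + 0.2640 + 0.0335 + 0.0476 + 0.0493 = 0.7217
D = 1 − ½ × 0.7217 = 1 − 0.36085 = 0.63915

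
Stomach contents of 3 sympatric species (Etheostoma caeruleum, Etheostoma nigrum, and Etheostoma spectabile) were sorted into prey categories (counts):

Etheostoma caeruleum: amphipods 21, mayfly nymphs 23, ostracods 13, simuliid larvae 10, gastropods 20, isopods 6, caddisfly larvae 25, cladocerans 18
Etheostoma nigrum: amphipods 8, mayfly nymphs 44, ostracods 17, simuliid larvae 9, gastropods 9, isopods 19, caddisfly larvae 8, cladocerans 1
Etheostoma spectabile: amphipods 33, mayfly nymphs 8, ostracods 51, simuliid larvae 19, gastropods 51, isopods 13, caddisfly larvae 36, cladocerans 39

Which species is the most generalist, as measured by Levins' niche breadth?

Proportions for Etheostoma caeruleum (n=136): 21/136=0.1544, 23/136=0.1691, 13/136=0.0956, 10/136=0.0735, 20/136=0.1471, 6/136=0.0441, 25/136=0.1838, 18/136=0.1324
Proportions for Etheostoma nigrum (n=115): 8/115=0.0696, 44/115=0.3826, 17/115=0.1478, 9/115=0.0783, 9/115=0.0783, 19/115=0.1652, 8/115=0.0696, 1/115=0.0087
Proportions for Etheostoma spectabile (n=250): 33/250=0.1320, 8/250=0.0320, 51/250=0.2040, 19/250=0.0760, 51/250=0.2040, 13/250=0.0520, 36/250=0.1440, 39/250=0.1560
Σp_caerᵢ² = 0.1544² + 0.1691² + 0.0956² + 0.0735² + 0.1471² + 0.0441² + 0.1838² + 0.1324² = 0.023839 + 0.028595 + 0.009139 + 0.005402 + 0.021638 + 0.001945 + 0.033782 + 0.017530 = 0.141870
B_caer = 1 / 0.141870 = 7.0487
Σp_nigrᵢ² = 0.0696² + 0.3826² + 0.1478² + 0.0783² + 0.0783² + 0.1652² + 0.0696² + 0.0087² = 0.004844 + 0.146383 + 0.021845 + 0.006131 + 0.006131 + 0.027291 + 0.004844 + 0.000076 = 0.217545
B_nigr = 1 / 0.217545 = 4.5968
Σp_specᵢ² = 0.1320² + 0.0320² + 0.2040² + 0.0760² + 0.2040² + 0.0520² + 0.1440² + 0.1560² = 0.017424 + 0.001024 + 0.041616 + 0.005776 + 0.041616 + 0.002704 + 0.020736 + 0.024336 = 0.155232
B_spec = 1 / 0.155232 = 6.4420
Highest B → broadest niche (most generalist): Etheostoma caeruleum (B = 7.05).

Etheostoma caeruleum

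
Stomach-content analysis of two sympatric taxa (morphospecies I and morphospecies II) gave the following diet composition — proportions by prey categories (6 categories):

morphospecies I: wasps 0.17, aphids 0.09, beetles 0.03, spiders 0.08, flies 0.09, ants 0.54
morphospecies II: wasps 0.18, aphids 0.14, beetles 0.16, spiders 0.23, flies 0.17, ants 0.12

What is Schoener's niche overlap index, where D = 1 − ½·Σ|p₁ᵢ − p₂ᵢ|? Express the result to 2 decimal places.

Σ|p₁ᵢ − p₂ᵢ| = 0.01 + 0.05 + 0.13 + 0.15 + 0.08 + 0.42 = 0.84
D = 1 − ½ × 0.84 = 1 − 0.420 = 0.5800

0.58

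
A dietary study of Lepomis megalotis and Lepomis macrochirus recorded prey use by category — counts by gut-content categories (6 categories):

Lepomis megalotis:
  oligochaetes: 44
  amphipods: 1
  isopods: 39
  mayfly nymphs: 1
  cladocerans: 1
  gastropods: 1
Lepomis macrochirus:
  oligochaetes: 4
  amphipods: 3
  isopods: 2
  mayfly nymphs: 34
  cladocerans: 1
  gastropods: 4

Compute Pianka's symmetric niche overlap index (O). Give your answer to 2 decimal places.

0.15

Proportions for Lepomis megalotis (n=87): 44/87=0.5057, 1/87=0.0115, 39/87=0.4483, 1/87=0.0115, 1/87=0.0115, 1/87=0.0115
Proportions for Lepomis macrochirus (n=48): 4/48=0.0833, 3/48=0.0625, 2/48=0.0417, 34/48=0.7083, 1/48=0.0208, 4/48=0.0833
Σ p₁ᵢp₂ᵢ = 0.042125 + 0.000719 + 0.018694 + 0.008145 + 0.000239 + 0.000958 = 0.070880
Σp_1ᵢ² = 0.5057² + 0.0115² + 0.4483² + 0.0115² + 0.0115² + 0.0115² = 0.255732 + 0.000132 + 0.200973 + 0.000132 + 0.000132 + 0.000132 = 0.457233
Σp_2ᵢ² = 0.0833² + 0.0625² + 0.0417² + 0.7083² + 0.0208² + 0.0833² = 0.006939 + 0.003906 + 0.001739 + 0.501689 + 0.000433 + 0.006939 = 0.521645
O = 0.070880 / √(0.457233 × 0.521645) = 0.070880 / 0.4883782 = 0.1451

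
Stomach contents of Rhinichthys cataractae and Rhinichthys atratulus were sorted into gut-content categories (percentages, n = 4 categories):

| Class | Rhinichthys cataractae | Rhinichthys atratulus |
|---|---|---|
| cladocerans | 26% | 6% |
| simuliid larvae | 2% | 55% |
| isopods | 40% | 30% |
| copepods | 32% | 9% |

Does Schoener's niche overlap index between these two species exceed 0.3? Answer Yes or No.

Yes

Convert percentages to proportions (divide by 100).
Σ|p₁ᵢ − p₂ᵢ| = 0.20 + 0.53 + 0.10 + 0.23 = 1.06
D = 1 − ½ × 1.06 = 1 − 0.530 = 0.4700
D = 0.4700 > 0.3 → Yes.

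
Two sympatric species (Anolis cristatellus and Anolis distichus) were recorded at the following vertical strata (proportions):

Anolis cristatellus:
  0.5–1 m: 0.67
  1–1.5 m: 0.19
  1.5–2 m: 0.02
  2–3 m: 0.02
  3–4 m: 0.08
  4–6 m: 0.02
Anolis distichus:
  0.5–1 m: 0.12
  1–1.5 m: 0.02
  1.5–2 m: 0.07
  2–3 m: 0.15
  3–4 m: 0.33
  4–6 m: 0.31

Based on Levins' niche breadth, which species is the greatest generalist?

Σp_crisᵢ² = 0.67² + 0.19² + 0.02² + 0.02² + 0.08² + 0.02² = 0.4489 + 0.0361 + 0.0004 + 0.0004 + 0.0064 + 0.0004 = 0.4926
B_cris = 1 / 0.4926 = 2.0300
Σp_distᵢ² = 0.12² + 0.02² + 0.07² + 0.15² + 0.33² + 0.31² = 0.0144 + 0.0004 + 0.0049 + 0.0225 + 0.1089 + 0.0961 = 0.2472
B_dist = 1 / 0.2472 = 4.0453
Highest B → broadest niche (most generalist): Anolis distichus (B = 4.05).

Anolis distichus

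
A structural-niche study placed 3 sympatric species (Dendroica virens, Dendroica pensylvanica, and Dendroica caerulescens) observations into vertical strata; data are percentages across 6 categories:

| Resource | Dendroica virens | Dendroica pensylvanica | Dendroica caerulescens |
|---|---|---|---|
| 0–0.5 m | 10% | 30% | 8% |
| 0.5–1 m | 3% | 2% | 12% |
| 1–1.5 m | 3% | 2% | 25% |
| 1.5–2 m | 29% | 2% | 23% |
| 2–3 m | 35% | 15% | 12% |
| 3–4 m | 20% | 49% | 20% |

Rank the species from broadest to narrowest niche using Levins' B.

Convert percentages to proportions (divide by 100).
Σp_vireᵢ² = 0.10² + 0.03² + 0.03² + 0.29² + 0.35² + 0.20² = 0.0100 + 0.0009 + 0.0009 + 0.0841 + 0.1225 + 0.0400 = 0.2584
B_vire = 1 / 0.2584 = 3.8700
Σp_pensᵢ² = 0.30² + 0.02² + 0.02² + 0.02² + 0.15² + 0.49² = 0.0900 + 0.0004 + 0.0004 + 0.0004 + 0.0225 + 0.2401 = 0.3538
B_pens = 1 / 0.3538 = 2.8265
Σp_caerᵢ² = 0.08² + 0.12² + 0.25² + 0.23² + 0.12² + 0.20² = 0.0064 + 0.0144 + 0.0625 + 0.0529 + 0.0144 + 0.0400 = 0.1906
B_caer = 1 / 0.1906 = 5.2466
Ranking by B (broadest → narrowest): Dendroica caerulescens (5.25) > Dendroica virens (3.87) > Dendroica pensylvanica (2.83)

Dendroica caerulescens > Dendroica virens > Dendroica pensylvanica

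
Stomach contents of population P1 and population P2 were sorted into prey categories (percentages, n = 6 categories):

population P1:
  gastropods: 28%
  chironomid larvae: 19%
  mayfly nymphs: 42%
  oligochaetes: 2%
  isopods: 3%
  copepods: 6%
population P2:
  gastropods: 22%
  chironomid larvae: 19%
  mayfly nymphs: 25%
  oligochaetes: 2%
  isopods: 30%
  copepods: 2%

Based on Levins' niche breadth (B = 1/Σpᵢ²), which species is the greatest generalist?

population P2

Convert percentages to proportions (divide by 100).
Σp_P1ᵢ² = 0.28² + 0.19² + 0.42² + 0.02² + 0.03² + 0.06² = 0.0784 + 0.0361 + 0.1764 + 0.0004 + 0.0009 + 0.0036 = 0.2958
B_P1 = 1 / 0.2958 = 3.3807
Σp_P2ᵢ² = 0.22² + 0.19² + 0.25² + 0.02² + 0.30² + 0.02² = 0.0484 + 0.0361 + 0.0625 + 0.0004 + 0.0900 + 0.0004 = 0.2378
B_P2 = 1 / 0.2378 = 4.2052
Highest B → broadest niche (most generalist): population P2 (B = 4.21).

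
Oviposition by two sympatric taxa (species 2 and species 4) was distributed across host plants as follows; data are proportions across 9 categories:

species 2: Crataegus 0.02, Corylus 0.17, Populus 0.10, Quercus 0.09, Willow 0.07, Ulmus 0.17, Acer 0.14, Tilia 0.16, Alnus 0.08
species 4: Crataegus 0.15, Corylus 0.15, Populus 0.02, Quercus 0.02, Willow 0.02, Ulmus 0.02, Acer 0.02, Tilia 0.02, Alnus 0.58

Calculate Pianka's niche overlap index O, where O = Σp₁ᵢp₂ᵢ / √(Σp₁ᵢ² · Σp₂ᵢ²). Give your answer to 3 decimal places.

Σ p₁ᵢp₂ᵢ = 0.0030 + 0.0255 + 0.0020 + 0.0018 + 0.0014 + 0.0034 + 0.0028 + 0.0032 + 0.0464 = 0.0895
Σp_1ᵢ² = 0.02² + 0.17² + 0.10² + 0.09² + 0.07² + 0.17² + 0.14² + 0.16² + 0.08² = 0.0004 + 0.0289 + 0.0100 + 0.0081 + 0.0049 + 0.0289 + 0.0196 + 0.0256 + 0.0064 = 0.1328
Σp_2ᵢ² = 0.15² + 0.15² + 0.02² + 0.02² + 0.02² + 0.02² + 0.02² + 0.02² + 0.58² = 0.0225 + 0.0225 + 0.0004 + 0.0004 + 0.0004 + 0.0004 + 0.0004 + 0.0004 + 0.3364 = 0.3838
O = 0.0895 / √(0.1328 × 0.3838) = 0.0895 / 0.225762 = 0.39644

0.396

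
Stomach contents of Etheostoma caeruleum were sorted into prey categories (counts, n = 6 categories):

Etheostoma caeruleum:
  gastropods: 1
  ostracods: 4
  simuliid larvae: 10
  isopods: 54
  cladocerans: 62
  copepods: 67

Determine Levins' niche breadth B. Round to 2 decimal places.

Proportions for Etheostoma caeruleum (n=198): 1/198=0.0051, 4/198=0.0202, 10/198=0.0505, 54/198=0.2727, 62/198=0.3131, 67/198=0.3384
Σpᵢ² = 0.0051² + 0.0202² + 0.0505² + 0.2727² + 0.3131² + 0.3384² = 0.000026 + 0.000408 + 0.002550 + 0.074365 + 0.098032 + 0.114515 = 0.289896
B = 1 / 0.289896 = 3.4495

3.45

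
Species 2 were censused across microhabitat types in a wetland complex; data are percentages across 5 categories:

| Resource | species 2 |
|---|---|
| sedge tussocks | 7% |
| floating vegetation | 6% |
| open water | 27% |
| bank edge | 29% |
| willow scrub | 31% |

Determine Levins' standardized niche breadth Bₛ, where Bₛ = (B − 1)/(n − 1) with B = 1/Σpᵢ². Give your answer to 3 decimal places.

0.706

Convert percentages to proportions (divide by 100).
Σpᵢ² = 0.07² + 0.06² + 0.27² + 0.29² + 0.31² = 0.0049 + 0.0036 + 0.0729 + 0.0841 + 0.0961 = 0.2616
B = 1 / 0.2616 = 3.82263
Bₛ = (B − 1)/(n − 1) = (3.82263 − 1)/(5 − 1) = 2.82263/4 = 0.70566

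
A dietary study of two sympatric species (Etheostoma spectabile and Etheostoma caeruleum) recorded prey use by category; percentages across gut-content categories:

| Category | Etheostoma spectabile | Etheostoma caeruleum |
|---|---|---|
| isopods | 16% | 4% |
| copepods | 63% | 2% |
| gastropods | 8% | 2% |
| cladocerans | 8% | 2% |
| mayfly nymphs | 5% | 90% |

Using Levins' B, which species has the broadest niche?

Etheostoma spectabile

Convert percentages to proportions (divide by 100).
Σp_specᵢ² = 0.16² + 0.63² + 0.08² + 0.08² + 0.05² = 0.0256 + 0.3969 + 0.0064 + 0.0064 + 0.0025 = 0.4378
B_spec = 1 / 0.4378 = 2.2841
Σp_caerᵢ² = 0.04² + 0.02² + 0.02² + 0.02² + 0.90² = 0.0016 + 0.0004 + 0.0004 + 0.0004 + 0.8100 = 0.8128
B_caer = 1 / 0.8128 = 1.2303
Highest B → broadest niche (most generalist): Etheostoma spectabile (B = 2.28).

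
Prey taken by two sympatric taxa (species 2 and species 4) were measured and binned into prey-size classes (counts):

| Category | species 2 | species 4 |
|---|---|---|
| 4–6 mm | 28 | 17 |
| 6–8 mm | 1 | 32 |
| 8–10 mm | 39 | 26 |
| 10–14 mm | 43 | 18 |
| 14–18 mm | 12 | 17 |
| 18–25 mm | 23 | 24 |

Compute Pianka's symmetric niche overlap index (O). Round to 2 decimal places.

Proportions for species 2 (n=146): 28/146=0.1918, 1/146=0.0068, 39/146=0.2671, 43/146=0.2945, 12/146=0.0822, 23/146=0.1575
Proportions for species 4 (n=134): 17/134=0.1269, 32/134=0.2388, 26/134=0.1940, 18/134=0.1343, 17/134=0.1269, 24/134=0.1791
Σ p₁ᵢp₂ᵢ = 0.024339 + 0.001624 + 0.051817 + 0.039551 + 0.010431 + 0.028208 = 0.155970
Σp_1ᵢ² = 0.1918² + 0.0068² + 0.2671² + 0.2945² + 0.0822² + 0.1575² = 0.036787 + 0.000046 + 0.071342 + 0.086730 + 0.006757 + 0.024806 = 0.226468
Σp_2ᵢ² = 0.1269² + 0.2388² + 0.1940² + 0.1343² + 0.1269² + 0.1791² = 0.016104 + 0.057025 + 0.037636 + 0.018036 + 0.016104 + 0.032077 = 0.176982
O = 0.155970 / √(0.226468 × 0.176982) = 0.155970 / 0.2002018 = 0.7791

0.78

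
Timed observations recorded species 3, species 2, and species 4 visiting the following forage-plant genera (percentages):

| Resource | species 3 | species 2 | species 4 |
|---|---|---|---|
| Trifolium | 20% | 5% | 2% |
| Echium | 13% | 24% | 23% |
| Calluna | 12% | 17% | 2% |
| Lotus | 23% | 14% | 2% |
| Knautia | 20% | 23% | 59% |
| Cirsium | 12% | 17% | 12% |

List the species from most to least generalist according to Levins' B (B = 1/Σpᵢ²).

Convert percentages to proportions (divide by 100).
Σp_3ᵢ² = 0.20² + 0.13² + 0.12² + 0.23² + 0.20² + 0.12² = 0.0400 + 0.0169 + 0.0144 + 0.0529 + 0.0400 + 0.0144 = 0.1786
B_3 = 1 / 0.1786 = 5.5991
Σp_2ᵢ² = 0.05² + 0.24² + 0.17² + 0.14² + 0.23² + 0.17² = 0.0025 + 0.0576 + 0.0289 + 0.0196 + 0.0529 + 0.0289 = 0.1904
B_2 = 1 / 0.1904 = 5.2521
Σp_4ᵢ² = 0.02² + 0.23² + 0.02² + 0.02² + 0.59² + 0.12² = 0.0004 + 0.0529 + 0.0004 + 0.0004 + 0.3481 + 0.0144 = 0.4166
B_4 = 1 / 0.4166 = 2.4004
Ranking by B (broadest → narrowest): species 3 (5.60) > species 2 (5.25) > species 4 (2.40)

species 3 > species 2 > species 4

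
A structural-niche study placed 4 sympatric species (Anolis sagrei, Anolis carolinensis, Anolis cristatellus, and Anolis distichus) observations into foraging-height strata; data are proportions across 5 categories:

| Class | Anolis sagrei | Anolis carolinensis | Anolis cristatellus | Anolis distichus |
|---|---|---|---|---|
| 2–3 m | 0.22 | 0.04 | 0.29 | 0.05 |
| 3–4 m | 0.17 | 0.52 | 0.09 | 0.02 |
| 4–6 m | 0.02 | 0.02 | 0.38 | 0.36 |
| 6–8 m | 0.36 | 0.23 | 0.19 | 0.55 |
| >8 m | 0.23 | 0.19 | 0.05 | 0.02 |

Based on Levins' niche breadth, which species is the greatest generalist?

Σp_sagrᵢ² = 0.22² + 0.17² + 0.02² + 0.36² + 0.23² = 0.0484 + 0.0289 + 0.0004 + 0.1296 + 0.0529 = 0.2602
B_sagr = 1 / 0.2602 = 3.8432
Σp_caroᵢ² = 0.04² + 0.52² + 0.02² + 0.23² + 0.19² = 0.0016 + 0.2704 + 0.0004 + 0.0529 + 0.0361 = 0.3614
B_caro = 1 / 0.3614 = 2.7670
Σp_crisᵢ² = 0.29² + 0.09² + 0.38² + 0.19² + 0.05² = 0.0841 + 0.0081 + 0.1444 + 0.0361 + 0.0025 = 0.2752
B_cris = 1 / 0.2752 = 3.6337
Σp_distᵢ² = 0.05² + 0.02² + 0.36² + 0.55² + 0.02² = 0.0025 + 0.0004 + 0.1296 + 0.3025 + 0.0004 = 0.4354
B_dist = 1 / 0.4354 = 2.2967
Highest B → broadest niche (most generalist): Anolis sagrei (B = 3.84).

Anolis sagrei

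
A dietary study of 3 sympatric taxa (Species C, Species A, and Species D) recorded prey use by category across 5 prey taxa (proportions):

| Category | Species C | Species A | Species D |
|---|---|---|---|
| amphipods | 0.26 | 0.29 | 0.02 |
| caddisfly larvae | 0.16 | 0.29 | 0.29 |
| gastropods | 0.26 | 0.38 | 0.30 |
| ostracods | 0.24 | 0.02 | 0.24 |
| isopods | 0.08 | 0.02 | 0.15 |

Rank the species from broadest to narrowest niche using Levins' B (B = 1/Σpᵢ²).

Σp_Cᵢ² = 0.26² + 0.16² + 0.26² + 0.24² + 0.08² = 0.0676 + 0.0256 + 0.0676 + 0.0576 + 0.0064 = 0.2248
B_C = 1 / 0.2248 = 4.4484
Σp_Aᵢ² = 0.29² + 0.29² + 0.38² + 0.02² + 0.02² = 0.0841 + 0.0841 + 0.1444 + 0.0004 + 0.0004 = 0.3134
B_A = 1 / 0.3134 = 3.1908
Σp_Dᵢ² = 0.02² + 0.29² + 0.30² + 0.24² + 0.15² = 0.0004 + 0.0841 + 0.0900 + 0.0576 + 0.0225 = 0.2546
B_D = 1 / 0.2546 = 3.9277
Ranking by B (broadest → narrowest): Species C (4.45) > Species D (3.93) > Species A (3.19)

Species C > Species D > Species A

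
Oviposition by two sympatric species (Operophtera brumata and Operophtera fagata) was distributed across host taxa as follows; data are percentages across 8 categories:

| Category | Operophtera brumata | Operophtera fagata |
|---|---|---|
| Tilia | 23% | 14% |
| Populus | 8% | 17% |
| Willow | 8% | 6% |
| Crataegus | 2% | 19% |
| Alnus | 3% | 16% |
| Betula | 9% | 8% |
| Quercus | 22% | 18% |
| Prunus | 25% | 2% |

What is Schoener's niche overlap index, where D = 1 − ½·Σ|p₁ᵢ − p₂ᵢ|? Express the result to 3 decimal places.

Convert percentages to proportions (divide by 100).
Σ|p₁ᵢ − p₂ᵢ| = 0.09 + 0.09 + 0.02 + 0.17 + 0.13 + 0.01 + 0.04 + 0.23 = 0.78
D = 1 − ½ × 0.78 = 1 − 0.390 = 0.61000

0.610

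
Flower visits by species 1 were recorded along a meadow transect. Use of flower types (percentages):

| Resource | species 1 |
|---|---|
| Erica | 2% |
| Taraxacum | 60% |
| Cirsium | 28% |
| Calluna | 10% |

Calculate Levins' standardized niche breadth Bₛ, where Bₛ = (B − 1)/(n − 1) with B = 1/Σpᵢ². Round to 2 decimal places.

0.41

Convert percentages to proportions (divide by 100).
Σpᵢ² = 0.02² + 0.60² + 0.28² + 0.10² = 0.0004 + 0.3600 + 0.0784 + 0.0100 = 0.4488
B = 1 / 0.4488 = 2.2282
Bₛ = (B − 1)/(n − 1) = (2.2282 − 1)/(4 − 1) = 1.2282/3 = 0.4094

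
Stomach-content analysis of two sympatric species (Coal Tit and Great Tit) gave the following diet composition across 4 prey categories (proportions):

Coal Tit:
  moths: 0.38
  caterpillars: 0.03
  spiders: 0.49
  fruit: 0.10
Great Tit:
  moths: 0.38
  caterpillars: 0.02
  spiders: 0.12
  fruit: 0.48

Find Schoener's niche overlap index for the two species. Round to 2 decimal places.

0.62

Σ|p₁ᵢ − p₂ᵢ| = 0.00 + 0.01 + 0.37 + 0.38 = 0.76
D = 1 − ½ × 0.76 = 1 − 0.380 = 0.6200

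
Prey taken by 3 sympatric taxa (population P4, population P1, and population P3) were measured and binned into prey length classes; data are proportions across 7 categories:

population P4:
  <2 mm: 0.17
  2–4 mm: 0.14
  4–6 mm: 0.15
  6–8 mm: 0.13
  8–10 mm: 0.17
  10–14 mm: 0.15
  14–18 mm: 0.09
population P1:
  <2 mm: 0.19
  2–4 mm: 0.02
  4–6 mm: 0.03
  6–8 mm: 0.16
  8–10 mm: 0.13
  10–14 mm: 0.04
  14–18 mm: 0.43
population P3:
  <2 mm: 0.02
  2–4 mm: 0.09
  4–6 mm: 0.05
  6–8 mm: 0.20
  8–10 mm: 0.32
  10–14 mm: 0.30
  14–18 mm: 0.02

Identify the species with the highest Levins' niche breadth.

Σp_P4ᵢ² = 0.17² + 0.14² + 0.15² + 0.13² + 0.17² + 0.15² + 0.09² = 0.0289 + 0.0196 + 0.0225 + 0.0169 + 0.0289 + 0.0225 + 0.0081 = 0.1474
B_P4 = 1 / 0.1474 = 6.7843
Σp_P1ᵢ² = 0.19² + 0.02² + 0.03² + 0.16² + 0.13² + 0.04² + 0.43² = 0.0361 + 0.0004 + 0.0009 + 0.0256 + 0.0169 + 0.0016 + 0.1849 = 0.2664
B_P1 = 1 / 0.2664 = 3.7538
Σp_P3ᵢ² = 0.02² + 0.09² + 0.05² + 0.20² + 0.32² + 0.30² + 0.02² = 0.0004 + 0.0081 + 0.0025 + 0.0400 + 0.1024 + 0.0900 + 0.0004 = 0.2438
B_P3 = 1 / 0.2438 = 4.1017
Highest B → broadest niche (most generalist): population P4 (B = 6.78).

population P4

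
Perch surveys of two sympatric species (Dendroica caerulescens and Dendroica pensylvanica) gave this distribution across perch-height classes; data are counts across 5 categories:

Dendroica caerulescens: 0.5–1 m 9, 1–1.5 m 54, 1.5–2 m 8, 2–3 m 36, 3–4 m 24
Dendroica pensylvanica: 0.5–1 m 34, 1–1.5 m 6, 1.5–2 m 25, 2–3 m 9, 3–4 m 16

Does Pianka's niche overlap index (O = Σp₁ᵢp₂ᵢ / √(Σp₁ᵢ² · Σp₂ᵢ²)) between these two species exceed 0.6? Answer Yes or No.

No

Proportions for Dendroica caerulescens (n=131): 9/131=0.0687, 54/131=0.4122, 8/131=0.0611, 36/131=0.2748, 24/131=0.1832
Proportions for Dendroica pensylvanica (n=90): 34/90=0.3778, 6/90=0.0667, 25/90=0.2778, 9/90=0.1000, 16/90=0.1778
Σ p₁ᵢp₂ᵢ = 0.025955 + 0.027494 + 0.016974 + 0.027480 + 0.032573 = 0.130476
Σp_1ᵢ² = 0.0687² + 0.4122² + 0.0611² + 0.2748² + 0.1832² = 0.004720 + 0.169909 + 0.003733 + 0.075515 + 0.033562 = 0.287439
Σp_2ᵢ² = 0.3778² + 0.0667² + 0.2778² + 0.1000² + 0.1778² = 0.142733 + 0.004449 + 0.077173 + 0.010000 + 0.031613 = 0.265968
O = 0.130476 / √(0.287439 × 0.265968) = 0.130476 / 0.2764952 = 0.4719
O = 0.4719 < 0.6 → No.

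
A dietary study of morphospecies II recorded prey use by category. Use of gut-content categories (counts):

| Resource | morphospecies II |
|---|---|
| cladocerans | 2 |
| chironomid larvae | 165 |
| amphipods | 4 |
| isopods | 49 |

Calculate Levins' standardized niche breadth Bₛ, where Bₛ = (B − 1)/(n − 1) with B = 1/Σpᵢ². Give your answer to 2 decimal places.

0.21

Proportions for morphospecies II (n=220): 2/220=0.0091, 165/220=0.7500, 4/220=0.0182, 49/220=0.2227
Σpᵢ² = 0.0091² + 0.7500² + 0.0182² + 0.2227² = 0.000083 + 0.562500 + 0.000331 + 0.049595 = 0.612509
B = 1 / 0.612509 = 1.6326
Bₛ = (B − 1)/(n − 1) = (1.6326 − 1)/(4 − 1) = 0.6326/3 = 0.2109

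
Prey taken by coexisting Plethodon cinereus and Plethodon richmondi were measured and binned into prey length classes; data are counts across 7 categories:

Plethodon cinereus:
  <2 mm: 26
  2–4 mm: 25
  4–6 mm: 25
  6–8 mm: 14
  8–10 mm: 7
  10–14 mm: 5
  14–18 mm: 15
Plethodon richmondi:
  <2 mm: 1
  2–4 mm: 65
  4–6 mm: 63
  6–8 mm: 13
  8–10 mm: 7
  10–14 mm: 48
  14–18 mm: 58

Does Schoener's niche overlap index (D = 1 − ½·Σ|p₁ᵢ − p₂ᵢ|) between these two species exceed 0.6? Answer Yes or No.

Proportions for Plethodon cinereus (n=117): 26/117=0.2222, 25/117=0.2137, 25/117=0.2137, 14/117=0.1197, 7/117=0.0598, 5/117=0.0427, 15/117=0.1282
Proportions for Plethodon richmondi (n=255): 1/255=0.0039, 65/255=0.2549, 63/255=0.2471, 13/255=0.0510, 7/255=0.0275, 48/255=0.1882, 58/255=0.2275
Σ|p₁ᵢ − p₂ᵢ| = 0.2183 + 0.0412 + 0.0334 + 0.0687 + 0.0323 + 0.1455 + 0.0993 = 0.6387
D = 1 − ½ × 0.6387 = 1 − 0.31935 = 0.68065
D = 0.68065 > 0.6 → Yes.

Yes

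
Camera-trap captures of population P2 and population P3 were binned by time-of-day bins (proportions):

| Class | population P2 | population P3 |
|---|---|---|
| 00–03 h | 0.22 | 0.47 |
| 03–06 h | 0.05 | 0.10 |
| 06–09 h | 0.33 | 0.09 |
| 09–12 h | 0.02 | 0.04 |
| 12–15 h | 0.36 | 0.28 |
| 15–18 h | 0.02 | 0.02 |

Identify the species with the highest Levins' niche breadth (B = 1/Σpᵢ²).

Σp_P2ᵢ² = 0.22² + 0.05² + 0.33² + 0.02² + 0.36² + 0.02² = 0.0484 + 0.0025 + 0.1089 + 0.0004 + 0.1296 + 0.0004 = 0.2902
B_P2 = 1 / 0.2902 = 3.4459
Σp_P3ᵢ² = 0.47² + 0.10² + 0.09² + 0.04² + 0.28² + 0.02² = 0.2209 + 0.0100 + 0.0081 + 0.0016 + 0.0784 + 0.0004 = 0.3194
B_P3 = 1 / 0.3194 = 3.1309
Highest B → broadest niche (most generalist): population P2 (B = 3.45).

population P2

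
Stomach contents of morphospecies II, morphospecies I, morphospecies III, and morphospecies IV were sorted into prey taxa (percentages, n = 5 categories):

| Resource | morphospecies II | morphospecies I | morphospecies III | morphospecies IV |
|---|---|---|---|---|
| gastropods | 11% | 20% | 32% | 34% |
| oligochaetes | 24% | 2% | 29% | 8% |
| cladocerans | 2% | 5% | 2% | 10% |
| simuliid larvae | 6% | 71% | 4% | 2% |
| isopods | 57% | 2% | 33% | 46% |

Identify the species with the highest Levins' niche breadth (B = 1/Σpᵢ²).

Convert percentages to proportions (divide by 100).
Σp_IIᵢ² = 0.11² + 0.24² + 0.02² + 0.06² + 0.57² = 0.0121 + 0.0576 + 0.0004 + 0.0036 + 0.3249 = 0.3986
B_II = 1 / 0.3986 = 2.5088
Σp_Iᵢ² = 0.20² + 0.02² + 0.05² + 0.71² + 0.02² = 0.0400 + 0.0004 + 0.0025 + 0.5041 + 0.0004 = 0.5474
B_I = 1 / 0.5474 = 1.8268
Σp_IIIᵢ² = 0.32² + 0.29² + 0.02² + 0.04² + 0.33² = 0.1024 + 0.0841 + 0.0004 + 0.0016 + 0.1089 = 0.2974
B_III = 1 / 0.2974 = 3.3625
Σp_IVᵢ² = 0.34² + 0.08² + 0.10² + 0.02² + 0.46² = 0.1156 + 0.0064 + 0.0100 + 0.0004 + 0.2116 = 0.3440
B_IV = 1 / 0.3440 = 2.9070
Highest B → broadest niche (most generalist): morphospecies III (B = 3.36).

morphospecies III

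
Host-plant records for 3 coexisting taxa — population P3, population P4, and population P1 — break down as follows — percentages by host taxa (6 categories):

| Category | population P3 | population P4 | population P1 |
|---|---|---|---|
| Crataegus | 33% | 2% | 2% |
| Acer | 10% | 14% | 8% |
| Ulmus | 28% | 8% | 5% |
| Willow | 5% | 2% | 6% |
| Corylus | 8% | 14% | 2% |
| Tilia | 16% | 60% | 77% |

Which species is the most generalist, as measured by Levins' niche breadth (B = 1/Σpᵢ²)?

population P3

Convert percentages to proportions (divide by 100).
Σp_P3ᵢ² = 0.33² + 0.10² + 0.28² + 0.05² + 0.08² + 0.16² = 0.1089 + 0.0100 + 0.0784 + 0.0025 + 0.0064 + 0.0256 = 0.2318
B_P3 = 1 / 0.2318 = 4.3141
Σp_P4ᵢ² = 0.02² + 0.14² + 0.08² + 0.02² + 0.14² + 0.60² = 0.0004 + 0.0196 + 0.0064 + 0.0004 + 0.0196 + 0.3600 = 0.4064
B_P4 = 1 / 0.4064 = 2.4606
Σp_P1ᵢ² = 0.02² + 0.08² + 0.05² + 0.06² + 0.02² + 0.77² = 0.0004 + 0.0064 + 0.0025 + 0.0036 + 0.0004 + 0.5929 = 0.6062
B_P1 = 1 / 0.6062 = 1.6496
Highest B → broadest niche (most generalist): population P3 (B = 4.31).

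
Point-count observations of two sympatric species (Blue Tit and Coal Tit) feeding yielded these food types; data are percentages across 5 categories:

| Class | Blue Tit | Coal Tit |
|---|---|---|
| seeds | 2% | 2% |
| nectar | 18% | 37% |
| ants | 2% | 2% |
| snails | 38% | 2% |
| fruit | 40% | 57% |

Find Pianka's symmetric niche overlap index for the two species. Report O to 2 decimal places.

Convert percentages to proportions (divide by 100).
Σ p₁ᵢp₂ᵢ = 0.0004 + 0.0666 + 0.0004 + 0.0076 + 0.2280 = 0.3030
Σp_1ᵢ² = 0.02² + 0.18² + 0.02² + 0.38² + 0.40² = 0.0004 + 0.0324 + 0.0004 + 0.1444 + 0.1600 = 0.3376
Σp_2ᵢ² = 0.02² + 0.37² + 0.02² + 0.02² + 0.57² = 0.0004 + 0.1369 + 0.0004 + 0.0004 + 0.3249 = 0.4630
O = 0.3030 / √(0.3376 × 0.4630) = 0.3030 / 0.39536 = 0.7664

0.77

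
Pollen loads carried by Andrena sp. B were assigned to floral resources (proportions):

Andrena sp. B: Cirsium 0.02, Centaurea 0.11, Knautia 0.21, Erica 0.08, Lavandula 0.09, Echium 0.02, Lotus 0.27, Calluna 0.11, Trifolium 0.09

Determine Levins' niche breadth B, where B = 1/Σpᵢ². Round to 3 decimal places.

Σpᵢ² = 0.02² + 0.11² + 0.21² + 0.08² + 0.09² + 0.02² + 0.27² + 0.11² + 0.09² = 0.0004 + 0.0121 + 0.0441 + 0.0064 + 0.0081 + 0.0004 + 0.0729 + 0.0121 + 0.0081 = 0.1646
B = 1 / 0.1646 = 6.07533

6.075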